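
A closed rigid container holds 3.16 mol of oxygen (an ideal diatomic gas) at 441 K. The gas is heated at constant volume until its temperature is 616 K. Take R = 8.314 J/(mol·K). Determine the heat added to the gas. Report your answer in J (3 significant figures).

Constant volume ⇒ W = 0, so Q = ΔU = nCᵥΔT with Cᵥ = 5R/2 = 20.79 J/(mol·K).
ΔU = (3.16)(20.79)(616 − 441) = 11494 J.

Q ≈ 11500 J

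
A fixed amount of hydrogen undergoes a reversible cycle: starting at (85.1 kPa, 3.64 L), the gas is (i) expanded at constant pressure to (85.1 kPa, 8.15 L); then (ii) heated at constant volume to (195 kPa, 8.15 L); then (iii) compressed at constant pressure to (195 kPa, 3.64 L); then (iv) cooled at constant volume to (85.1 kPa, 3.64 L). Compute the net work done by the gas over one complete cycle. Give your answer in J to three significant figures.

Constant-volume legs do no work.
W(i) = (85.1)(8.15 − 3.64) = 383.8 J; W(iii) = (195)(3.64 − 8.15) = -879.4 J.
W_net = 383.8 − 879.4 = -495.6 J (the counter-clockwise enclosed area).

W_net ≈ -496 J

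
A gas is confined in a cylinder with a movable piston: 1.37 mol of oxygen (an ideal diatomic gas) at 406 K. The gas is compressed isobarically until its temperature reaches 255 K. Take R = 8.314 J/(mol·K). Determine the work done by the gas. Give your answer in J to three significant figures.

W ≈ -1720 J

Isobaric: W = P ΔV = nR ΔT.
W = (1.37)(8.314)(255 − 406) = -1720 J.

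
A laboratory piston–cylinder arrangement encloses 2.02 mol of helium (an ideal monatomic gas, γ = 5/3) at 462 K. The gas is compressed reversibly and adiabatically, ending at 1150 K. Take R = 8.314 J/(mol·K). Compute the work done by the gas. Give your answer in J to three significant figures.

W ≈ -17300 J

Adiabatic ⇒ Q = 0, so W_by = −ΔU = nCᵥ(T₁ − T₂).
Cᵥ = 3R/2 = 12.47 J/(mol·K).
W = (2.02)(12.47)(462 − 1150) = -17332 J.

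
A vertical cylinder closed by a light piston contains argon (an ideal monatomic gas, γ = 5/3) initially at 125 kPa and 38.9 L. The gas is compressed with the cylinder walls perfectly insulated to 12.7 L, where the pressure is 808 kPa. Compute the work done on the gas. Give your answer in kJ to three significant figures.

Adiabatic: W = (P₁V₁ − P₂V₂)/(γ − 1) with γ = 5/3.
P₁V₁ = 4862 J, P₂V₂ = 10262 J.
W = (4862 − 10262) / 0.6667 = -8099 J.
Work on gas = −W_by = 8099 J.

W ≈ 8.10 kJ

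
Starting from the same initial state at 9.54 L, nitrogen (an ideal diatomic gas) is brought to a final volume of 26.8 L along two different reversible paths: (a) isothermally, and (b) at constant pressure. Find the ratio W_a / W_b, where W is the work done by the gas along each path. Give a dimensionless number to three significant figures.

W_a / W_b ≈ 0.571

Path (a) isothermal: W = P₁V₁ ln(V₂/V₁) → W_a/(P₁V₁) = 1.033.
Path (b) isobaric: W = P₁(V₂ − V₁) → W_b/(P₁V₁) = 1.809.
W_a / W_b = 1.033 / 1.809 = 0.5709.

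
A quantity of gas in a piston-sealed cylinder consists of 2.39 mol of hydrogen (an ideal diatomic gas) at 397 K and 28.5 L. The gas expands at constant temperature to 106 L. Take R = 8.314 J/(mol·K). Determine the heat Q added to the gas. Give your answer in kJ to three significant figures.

Q ≈ 10.4 kJ

Isothermal ⇒ ΔU = 0, so Q = W = nRT ln(V₂/V₁).
Q = (2.39)(8.314)(397) ln(106/28.5) = 7889 × 1.314 = 10362 J.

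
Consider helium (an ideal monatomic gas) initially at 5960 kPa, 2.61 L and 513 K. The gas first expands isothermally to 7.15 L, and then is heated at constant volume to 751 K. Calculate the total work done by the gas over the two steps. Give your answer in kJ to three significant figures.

W_total ≈ 15.7 kJ

Step 1 (isothermal): W = P₁V₁ ln(V₂/V₁) = (15556) ln(7.15/2.61) = 15676 J.
Step 2 (isochoric): W = 0 (constant volume).
W_total = 15676 + 0 = 15676 J.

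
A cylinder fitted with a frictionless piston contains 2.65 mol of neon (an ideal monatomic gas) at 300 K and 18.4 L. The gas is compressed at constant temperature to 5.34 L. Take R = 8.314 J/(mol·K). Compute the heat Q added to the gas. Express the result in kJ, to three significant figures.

Isothermal ⇒ ΔU = 0, so Q = W = nRT ln(V₂/V₁).
Q = (2.65)(8.314)(300) ln(5.34/18.4) = 6610 × -1.237 = -8177 J.

Q ≈ -8.18 kJ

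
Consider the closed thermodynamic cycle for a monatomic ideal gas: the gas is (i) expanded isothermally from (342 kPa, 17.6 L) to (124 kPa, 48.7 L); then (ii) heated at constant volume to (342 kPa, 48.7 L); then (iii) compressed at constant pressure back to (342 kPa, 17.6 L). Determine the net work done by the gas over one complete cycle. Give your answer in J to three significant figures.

W_net ≈ -4510 J

Leg (i): W = PᵢVᵢ ln(V_f/Vᵢ) = (6019) ln(48.7/17.6) = 6126 J.
Leg (ii): W = 0.
Leg (iii): W = PΔV = (342)(17.6 − 48.7) = -10636 J.
W_net = 6126 − 10636 = -4510 J.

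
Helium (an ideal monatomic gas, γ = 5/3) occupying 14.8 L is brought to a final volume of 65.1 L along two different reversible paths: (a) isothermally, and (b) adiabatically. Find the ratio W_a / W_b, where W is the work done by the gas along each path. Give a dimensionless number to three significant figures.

Path (a) isothermal: W = P₁V₁ ln(V₂/V₁) → W_a/(P₁V₁) = 1.481.
Path (b) adiabatic: W = P₁V₁(1 − (V₁/V₂)^(γ−1))/(γ−1) → W_b/(P₁V₁) = 0.9413.
W_a / W_b = 1.481 / 0.9413 = 1.574.

W_a / W_b ≈ 1.57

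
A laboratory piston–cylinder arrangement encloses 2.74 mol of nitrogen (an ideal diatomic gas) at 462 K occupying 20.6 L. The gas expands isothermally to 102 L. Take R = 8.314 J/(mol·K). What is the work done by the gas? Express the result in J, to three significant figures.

W ≈ 16800 J

Isothermal: W = nRT ln(V₂/V₁).
W = (2.74)(8.314)(462) × ln(102/20.6)
  = 10525 × 1.6
W_by_gas = 16836 J.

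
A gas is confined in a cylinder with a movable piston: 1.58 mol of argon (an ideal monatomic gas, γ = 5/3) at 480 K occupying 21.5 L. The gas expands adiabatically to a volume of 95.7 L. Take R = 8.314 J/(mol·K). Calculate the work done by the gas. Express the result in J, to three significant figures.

Adiabatic: TV^(γ−1) = const with γ = 5/3.
T₂ = T₁ (V₁/V₂)^(γ−1) = 480 × (21.5/95.7)^0.667 = 480 × 0.3696 = 177.4 K.
W_by = nCᵥ(T₁ − T₂) = (1.58)(12.47)(480 − 177.4) = 5963 J.

W ≈ 5960 J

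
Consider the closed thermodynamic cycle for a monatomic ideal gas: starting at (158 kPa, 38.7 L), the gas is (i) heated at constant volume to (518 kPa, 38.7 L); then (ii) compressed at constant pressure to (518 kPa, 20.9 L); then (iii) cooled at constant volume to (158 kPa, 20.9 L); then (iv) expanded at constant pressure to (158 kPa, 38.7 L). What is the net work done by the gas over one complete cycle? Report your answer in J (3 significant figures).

Constant-volume legs do no work.
W(ii) = (518)(20.9 − 38.7) = -9220 J; W(iv) = (158)(38.7 − 20.9) = 2812 J.
W_net = -9220 + 2812 = -6408 J (the counter-clockwise enclosed area).

W_net ≈ -6410 J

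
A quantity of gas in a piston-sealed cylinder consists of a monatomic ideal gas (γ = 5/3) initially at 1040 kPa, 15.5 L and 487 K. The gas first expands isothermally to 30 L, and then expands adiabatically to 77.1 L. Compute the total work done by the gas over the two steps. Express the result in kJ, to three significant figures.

W_total ≈ 21.9 kJ

Step 1 (isothermal): W = P₁V₁ ln(V₂/V₁) = (16120) ln(30/15.5) = 10645 J.
After step 1: P = 537.3 kPa, V = 30 L, T = 487 K.
Step 2 (adiabatic): W = (P₁V₁ − P₂V₂)/(γ−1) = (16120 − 8592)/0.667 = 11293 J.
W_total = 10645 + 11293 = 21937 J.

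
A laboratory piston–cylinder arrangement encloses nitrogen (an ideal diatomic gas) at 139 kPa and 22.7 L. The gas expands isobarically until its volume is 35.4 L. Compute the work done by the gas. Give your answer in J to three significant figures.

Isobaric: W = P ΔV.
W = (139 kPa)(35.4 − 22.7 L) = (139)(12.7) = 1765 J.

W ≈ 1770 J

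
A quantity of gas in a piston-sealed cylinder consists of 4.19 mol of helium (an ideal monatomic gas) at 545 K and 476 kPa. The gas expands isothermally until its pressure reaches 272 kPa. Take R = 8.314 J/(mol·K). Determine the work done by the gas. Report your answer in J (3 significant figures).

W ≈ 10600 J

Isothermal process: W = nRT ln(V₂/V₁) = nRT ln(P₁/P₂).
W = (4.19)(8.314)(545) × ln(476/272)
  = 18985 × ln(1.75) = 18985 × 0.5596
W_by_gas = 10625 J.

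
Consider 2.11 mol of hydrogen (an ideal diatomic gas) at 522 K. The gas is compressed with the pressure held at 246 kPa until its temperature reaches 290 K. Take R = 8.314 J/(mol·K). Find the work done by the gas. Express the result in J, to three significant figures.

W ≈ -4070 J

Isobaric: W = P ΔV = nR ΔT.
W = (2.11)(8.314)(290 − 522) = -4070 J.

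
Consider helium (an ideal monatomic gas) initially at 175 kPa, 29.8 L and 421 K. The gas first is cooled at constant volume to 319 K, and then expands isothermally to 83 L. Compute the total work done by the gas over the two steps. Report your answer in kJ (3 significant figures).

Step 1 (isochoric): W = 0 (constant volume).
After step 1: P = 132.6 kPa (V unchanged).
Step 2 (isothermal): W = P₁V₁ ln(V₂/V₁) = (3952) ln(83/29.8) = 4048 J.
W_total = 0 + 4048 = 4048 J.

W_total ≈ 4.05 kJ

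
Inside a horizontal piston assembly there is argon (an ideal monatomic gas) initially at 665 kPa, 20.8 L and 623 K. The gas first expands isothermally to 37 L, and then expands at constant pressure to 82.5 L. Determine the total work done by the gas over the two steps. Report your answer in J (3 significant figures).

W_total ≈ 25000 J

Step 1 (isothermal): W = P₁V₁ ln(V₂/V₁) = (13832) ln(37/20.8) = 7967 J.
After step 1: P = 373.8 kPa, V = 37 L, T = 623 K.
Step 2 (isobaric): W = PΔV = (373.8 kPa)(82.5 − 37 L) = 17010 J.
W_total = 7967 + 17010 = 24976 J.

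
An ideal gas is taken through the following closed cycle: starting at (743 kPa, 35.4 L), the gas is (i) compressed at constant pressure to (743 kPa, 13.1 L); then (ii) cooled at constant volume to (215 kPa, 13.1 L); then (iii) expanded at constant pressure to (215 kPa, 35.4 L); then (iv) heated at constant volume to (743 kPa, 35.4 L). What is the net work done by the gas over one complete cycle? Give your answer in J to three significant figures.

W_net ≈ -11800 J

Constant-volume legs do no work.
W(i) = (743)(13.1 − 35.4) = -16569 J; W(iii) = (215)(35.4 − 13.1) = 4794 J.
W_net = -16569 + 4794 = -11774 J (the counter-clockwise enclosed area).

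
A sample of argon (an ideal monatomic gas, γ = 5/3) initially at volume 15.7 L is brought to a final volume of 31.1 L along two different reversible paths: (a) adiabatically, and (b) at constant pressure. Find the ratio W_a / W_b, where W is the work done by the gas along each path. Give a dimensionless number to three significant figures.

Path (a) adiabatic: W = P₁V₁(1 − (V₁/V₂)^(γ−1))/(γ−1) → W_a/(P₁V₁) = 0.549.
Path (b) isobaric: W = P₁(V₂ − V₁) → W_b/(P₁V₁) = 0.9809.
W_a / W_b = 0.549 / 0.9809 = 0.5597.

W_a / W_b ≈ 0.560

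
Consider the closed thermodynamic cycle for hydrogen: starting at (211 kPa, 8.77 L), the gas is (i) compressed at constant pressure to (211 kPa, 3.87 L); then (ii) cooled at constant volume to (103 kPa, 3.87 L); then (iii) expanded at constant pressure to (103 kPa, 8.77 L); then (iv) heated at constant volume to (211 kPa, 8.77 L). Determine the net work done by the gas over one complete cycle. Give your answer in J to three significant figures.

Constant-volume legs do no work.
W(i) = (211)(3.87 − 8.77) = -1034 J; W(iii) = (103)(8.77 − 3.87) = 504.7 J.
W_net = -1034 + 504.7 = -529.2 J (the counter-clockwise enclosed area).

W_net ≈ -529 J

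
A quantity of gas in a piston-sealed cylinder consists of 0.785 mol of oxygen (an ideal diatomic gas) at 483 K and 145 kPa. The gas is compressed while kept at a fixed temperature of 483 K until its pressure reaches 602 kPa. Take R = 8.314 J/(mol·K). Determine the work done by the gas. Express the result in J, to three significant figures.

Isothermal process: W = nRT ln(V₂/V₁) = nRT ln(P₁/P₂).
W = (0.785)(8.314)(483) × ln(145/602)
  = 3152 × ln(0.2409) = 3152 × -1.424
W_by_gas = -4487 J.

W ≈ -4490 J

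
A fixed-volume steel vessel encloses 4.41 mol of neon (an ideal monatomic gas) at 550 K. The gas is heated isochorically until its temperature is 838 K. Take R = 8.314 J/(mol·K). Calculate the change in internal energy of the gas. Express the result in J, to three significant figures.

Constant volume ⇒ W = 0, so Q = ΔU = nCᵥΔT with Cᵥ = 3R/2 = 12.47 J/(mol·K).
ΔU = (4.41)(12.47)(838 − 550) = 15839 J.

ΔU ≈ 15800 J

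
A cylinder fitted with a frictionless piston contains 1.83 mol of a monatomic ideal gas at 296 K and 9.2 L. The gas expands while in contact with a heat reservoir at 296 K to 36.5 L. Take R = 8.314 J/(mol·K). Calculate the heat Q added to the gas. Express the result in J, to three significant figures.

Q ≈ 6210 J

Isothermal ⇒ ΔU = 0, so Q = W = nRT ln(V₂/V₁).
Q = (1.83)(8.314)(296) ln(36.5/9.2) = 4504 × 1.378 = 6206 J.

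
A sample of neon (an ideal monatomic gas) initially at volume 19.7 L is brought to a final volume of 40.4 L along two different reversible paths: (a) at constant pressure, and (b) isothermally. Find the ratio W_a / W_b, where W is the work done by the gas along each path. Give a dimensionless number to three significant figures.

Path (a) isobaric: W = P₁(V₂ − V₁) → W_a/(P₁V₁) = 1.051.
Path (b) isothermal: W = P₁V₁ ln(V₂/V₁) → W_b/(P₁V₁) = 0.7182.
W_a / W_b = 1.051 / 0.7182 = 1.463.

W_a / W_b ≈ 1.46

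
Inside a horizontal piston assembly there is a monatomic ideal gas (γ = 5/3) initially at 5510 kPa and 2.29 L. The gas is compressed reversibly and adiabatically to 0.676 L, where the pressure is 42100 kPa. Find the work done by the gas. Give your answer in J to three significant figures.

Adiabatic: W = (P₁V₁ − P₂V₂)/(γ − 1) with γ = 5/3.
P₁V₁ = 12618 J, P₂V₂ = 28460 J.
W = (12618 − 28460) / 0.6667 = -23763 J.

W ≈ -23800 J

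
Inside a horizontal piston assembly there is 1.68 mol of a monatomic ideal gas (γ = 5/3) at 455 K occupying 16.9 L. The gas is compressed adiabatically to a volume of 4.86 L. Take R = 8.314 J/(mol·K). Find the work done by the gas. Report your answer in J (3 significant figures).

Adiabatic: TV^(γ−1) = const with γ = 5/3.
T₂ = T₁ (V₁/V₂)^(γ−1) = 455 × (16.9/4.86)^0.667 = 455 × 2.295 = 1044 K.
W_by = nCᵥ(T₁ − T₂) = (1.68)(12.47)(455 − 1044) = -12348 J.

W ≈ -12300 J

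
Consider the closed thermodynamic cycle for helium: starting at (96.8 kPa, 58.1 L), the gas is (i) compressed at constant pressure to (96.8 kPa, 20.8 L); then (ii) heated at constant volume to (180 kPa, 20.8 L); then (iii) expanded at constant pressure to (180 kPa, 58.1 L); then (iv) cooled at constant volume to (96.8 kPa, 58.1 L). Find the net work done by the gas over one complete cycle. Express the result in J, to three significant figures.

Constant-volume legs do no work.
W(i) = (96.8)(20.8 − 58.1) = -3611 J; W(iii) = (180)(58.1 − 20.8) = 6714 J.
W_net = -3611 + 6714 = 3103 J (the clockwise enclosed area).

W_net ≈ 3100 J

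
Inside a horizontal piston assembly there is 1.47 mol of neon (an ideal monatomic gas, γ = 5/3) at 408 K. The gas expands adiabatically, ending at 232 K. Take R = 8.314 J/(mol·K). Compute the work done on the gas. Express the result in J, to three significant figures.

W ≈ -3230 J

Adiabatic ⇒ Q = 0, so W_by = −ΔU = nCᵥ(T₁ − T₂).
Cᵥ = 3R/2 = 12.47 J/(mol·K).
W = (1.47)(12.47)(408 − 232) = 3226 J.
Work on gas = −W_by = -3226 J.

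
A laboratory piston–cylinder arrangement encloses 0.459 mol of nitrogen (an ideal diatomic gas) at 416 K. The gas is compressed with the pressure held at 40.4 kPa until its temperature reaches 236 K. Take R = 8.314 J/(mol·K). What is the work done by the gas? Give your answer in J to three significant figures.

Isobaric: W = P ΔV = nR ΔT.
W = (0.459)(8.314)(236 − 416) = -686.9 J.

W ≈ -687 J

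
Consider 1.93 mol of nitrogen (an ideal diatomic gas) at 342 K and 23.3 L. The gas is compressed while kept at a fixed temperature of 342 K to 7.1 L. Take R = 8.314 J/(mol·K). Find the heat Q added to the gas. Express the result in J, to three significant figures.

Isothermal ⇒ ΔU = 0, so Q = W = nRT ln(V₂/V₁).
Q = (1.93)(8.314)(342) ln(7.1/23.3) = 5488 × -1.188 = -6521 J.

Q ≈ -6520 J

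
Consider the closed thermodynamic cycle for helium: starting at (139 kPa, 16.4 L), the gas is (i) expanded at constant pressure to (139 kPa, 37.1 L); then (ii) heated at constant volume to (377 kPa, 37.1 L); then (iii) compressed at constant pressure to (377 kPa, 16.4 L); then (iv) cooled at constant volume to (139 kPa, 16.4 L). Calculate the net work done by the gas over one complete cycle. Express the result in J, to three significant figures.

W_net ≈ -4930 J

Constant-volume legs do no work.
W(i) = (139)(37.1 − 16.4) = 2877 J; W(iii) = (377)(16.4 − 37.1) = -7804 J.
W_net = 2877 − 7804 = -4927 J (the counter-clockwise enclosed area).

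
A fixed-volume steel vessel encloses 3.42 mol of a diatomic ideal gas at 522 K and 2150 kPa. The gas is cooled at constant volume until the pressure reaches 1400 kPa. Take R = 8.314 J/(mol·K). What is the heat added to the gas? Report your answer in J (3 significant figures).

Constant volume ⇒ W = 0, so Q = ΔU = nCᵥΔT with Cᵥ = 5R/2 = 20.79 J/(mol·K).
At constant V, T₂/T₁ = P₂/P₁ ⇒ ΔT = T₁(P₂/P₁ − 1) = 522·(1400/2150 − 1) = -182.1 K.
ΔU = (3.42)(20.79)(-182.1) = -12944 J.

Q ≈ -12900 J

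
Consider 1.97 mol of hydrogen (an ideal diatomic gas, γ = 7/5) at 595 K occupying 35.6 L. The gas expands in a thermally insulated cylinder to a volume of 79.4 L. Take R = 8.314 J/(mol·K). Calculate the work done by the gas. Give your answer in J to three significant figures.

Adiabatic: TV^(γ−1) = const with γ = 7/5.
T₂ = T₁ (V₁/V₂)^(γ−1) = 595 × (35.6/79.4)^0.4 = 595 × 0.7255 = 431.7 K.
W_by = nCᵥ(T₁ − T₂) = (1.97)(20.79)(595 − 431.7) = 6687 J.

W ≈ 6690 J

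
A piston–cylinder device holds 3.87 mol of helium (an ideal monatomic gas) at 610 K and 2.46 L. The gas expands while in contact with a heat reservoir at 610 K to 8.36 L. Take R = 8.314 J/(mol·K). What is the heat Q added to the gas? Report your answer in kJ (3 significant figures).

Q ≈ 24.0 kJ

Isothermal ⇒ ΔU = 0, so Q = W = nRT ln(V₂/V₁).
Q = (3.87)(8.314)(610) ln(8.36/2.46) = 19627 × 1.223 = 24009 J.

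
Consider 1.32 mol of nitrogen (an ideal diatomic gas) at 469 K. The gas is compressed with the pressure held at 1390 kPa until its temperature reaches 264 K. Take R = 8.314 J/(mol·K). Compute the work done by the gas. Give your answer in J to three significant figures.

W ≈ -2250 J

Isobaric: W = P ΔV = nR ΔT.
W = (1.32)(8.314)(264 − 469) = -2250 J.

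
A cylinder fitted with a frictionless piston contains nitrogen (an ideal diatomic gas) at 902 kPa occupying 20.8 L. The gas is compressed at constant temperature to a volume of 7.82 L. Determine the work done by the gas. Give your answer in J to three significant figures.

W ≈ -18400 J

Isothermal: W = nRT ln(V₂/V₁) = P₁V₁ ln(V₂/V₁).
P₁V₁ = (902 kPa)(20.8 L) = 18762 J.
W = 18762 × ln(7.82/20.8) = 18762 × -0.9783
W_by_gas = -18354 J.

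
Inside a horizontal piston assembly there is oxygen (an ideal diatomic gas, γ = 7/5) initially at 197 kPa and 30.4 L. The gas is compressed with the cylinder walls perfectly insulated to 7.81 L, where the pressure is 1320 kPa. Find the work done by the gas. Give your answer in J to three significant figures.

W ≈ -10800 J

Adiabatic: W = (P₁V₁ − P₂V₂)/(γ − 1) with γ = 7/5.
P₁V₁ = 5989 J, P₂V₂ = 10309 J.
W = (5989 − 10309) / 0.4 = -10801 J.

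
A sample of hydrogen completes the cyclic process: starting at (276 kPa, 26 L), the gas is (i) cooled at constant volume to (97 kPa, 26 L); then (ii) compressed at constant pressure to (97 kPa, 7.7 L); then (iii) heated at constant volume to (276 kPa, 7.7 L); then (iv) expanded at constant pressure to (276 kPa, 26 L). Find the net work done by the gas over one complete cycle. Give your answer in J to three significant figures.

W_net ≈ 3280 J

Constant-volume legs do no work.
W(ii) = (97)(7.7 − 26) = -1775 J; W(iv) = (276)(26 − 7.7) = 5051 J.
W_net = -1775 + 5051 = 3276 J (the clockwise enclosed area).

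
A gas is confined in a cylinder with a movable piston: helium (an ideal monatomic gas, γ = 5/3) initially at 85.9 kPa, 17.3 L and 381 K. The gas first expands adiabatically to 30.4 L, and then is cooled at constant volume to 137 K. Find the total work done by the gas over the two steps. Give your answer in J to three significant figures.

Step 1 (adiabatic): W = (P₁V₁ − P₂V₂)/(γ−1) = (1486 − 1021)/0.667 = 698.3 J.
Step 2 (isochoric): W = 0 (constant volume).
W_total = 698.3 + 0 = 698.3 J.

W_total ≈ 698 J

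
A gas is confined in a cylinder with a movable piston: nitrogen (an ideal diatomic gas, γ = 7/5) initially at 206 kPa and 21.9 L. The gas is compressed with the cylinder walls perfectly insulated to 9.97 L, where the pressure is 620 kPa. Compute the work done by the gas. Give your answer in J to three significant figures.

Adiabatic: W = (P₁V₁ − P₂V₂)/(γ − 1) with γ = 7/5.
P₁V₁ = 4511 J, P₂V₂ = 6181 J.
W = (4511 − 6181) / 0.4 = -4175 J.

W ≈ -4180 J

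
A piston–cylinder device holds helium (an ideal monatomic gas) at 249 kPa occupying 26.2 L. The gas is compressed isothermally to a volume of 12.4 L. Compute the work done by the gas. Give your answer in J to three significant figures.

Isothermal: W = nRT ln(V₂/V₁) = P₁V₁ ln(V₂/V₁).
P₁V₁ = (249 kPa)(26.2 L) = 6524 J.
W = 6524 × ln(12.4/26.2) = 6524 × -0.7481
W_by_gas = -4880 J.

W ≈ -4880 J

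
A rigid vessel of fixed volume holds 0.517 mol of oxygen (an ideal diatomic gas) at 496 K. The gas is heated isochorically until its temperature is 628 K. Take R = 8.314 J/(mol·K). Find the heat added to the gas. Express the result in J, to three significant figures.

Constant volume ⇒ W = 0, so Q = ΔU = nCᵥΔT with Cᵥ = 5R/2 = 20.79 J/(mol·K).
ΔU = (0.517)(20.79)(628 − 496) = 1418 J.

Q ≈ 1420 J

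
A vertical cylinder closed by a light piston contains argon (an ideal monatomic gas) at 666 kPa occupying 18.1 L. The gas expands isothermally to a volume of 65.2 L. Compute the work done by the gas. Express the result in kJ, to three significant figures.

W ≈ 15.4 kJ

Isothermal: W = nRT ln(V₂/V₁) = P₁V₁ ln(V₂/V₁).
P₁V₁ = (666 kPa)(18.1 L) = 12055 J.
W = 12055 × ln(65.2/18.1) = 12055 × 1.282
W_by_gas = 15449 J.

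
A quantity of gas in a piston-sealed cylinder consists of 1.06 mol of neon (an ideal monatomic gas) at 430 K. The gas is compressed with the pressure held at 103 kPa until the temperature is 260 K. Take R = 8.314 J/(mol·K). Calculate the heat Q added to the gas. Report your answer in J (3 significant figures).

Isobaric: W = nRΔT = (1.06)(8.314)(-170) = -1498 J.
ΔU = nCᵥΔT with Cᵥ = 3R/2: ΔU = (1.06)(12.47)(-170) = -2247 J.
Q = ΔU + W = -2247 − 1498 = -3745 J.

Q ≈ -3750 J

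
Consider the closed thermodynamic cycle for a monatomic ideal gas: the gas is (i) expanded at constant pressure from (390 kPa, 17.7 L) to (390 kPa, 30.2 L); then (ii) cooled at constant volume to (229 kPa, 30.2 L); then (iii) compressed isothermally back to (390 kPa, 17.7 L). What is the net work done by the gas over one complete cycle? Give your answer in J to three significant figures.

W_net ≈ 1180 J

Leg (i): W = PΔV = (390)(30.2 − 17.7) = 4875 J.
Leg (ii): W = 0.
Leg (iii): W = PᵢVᵢ ln(V_f/Vᵢ) = (6916) ln(17.7/30.2) = -3695 J.
W_net = 4875 − 3695 = 1180 J.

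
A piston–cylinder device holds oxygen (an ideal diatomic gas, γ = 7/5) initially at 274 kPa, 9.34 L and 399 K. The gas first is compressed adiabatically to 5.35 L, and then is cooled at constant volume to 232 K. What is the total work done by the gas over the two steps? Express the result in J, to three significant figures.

Step 1 (adiabatic): W = (P₁V₁ − P₂V₂)/(γ−1) = (2559 − 3198)/0.4 = -1597 J.
Step 2 (isochoric): W = 0 (constant volume).
W_total = -1597 + 0 = -1597 J.

W_total ≈ -1600 J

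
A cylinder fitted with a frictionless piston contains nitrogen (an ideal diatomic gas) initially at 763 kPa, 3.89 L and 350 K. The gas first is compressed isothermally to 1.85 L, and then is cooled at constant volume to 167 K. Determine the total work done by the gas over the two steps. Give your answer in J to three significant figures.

Step 1 (isothermal): W = P₁V₁ ln(V₂/V₁) = (2968) ln(1.85/3.89) = -2206 J.
Step 2 (isochoric): W = 0 (constant volume).
W_total = -2206 + 0 = -2206 J.

W_total ≈ -2210 J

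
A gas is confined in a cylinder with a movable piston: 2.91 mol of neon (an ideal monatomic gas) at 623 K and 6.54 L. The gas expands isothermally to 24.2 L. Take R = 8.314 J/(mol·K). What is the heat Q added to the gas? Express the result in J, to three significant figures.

Isothermal ⇒ ΔU = 0, so Q = W = nRT ln(V₂/V₁).
Q = (2.91)(8.314)(623) ln(24.2/6.54) = 15073 × 1.308 = 19721 J.

Q ≈ 19700 J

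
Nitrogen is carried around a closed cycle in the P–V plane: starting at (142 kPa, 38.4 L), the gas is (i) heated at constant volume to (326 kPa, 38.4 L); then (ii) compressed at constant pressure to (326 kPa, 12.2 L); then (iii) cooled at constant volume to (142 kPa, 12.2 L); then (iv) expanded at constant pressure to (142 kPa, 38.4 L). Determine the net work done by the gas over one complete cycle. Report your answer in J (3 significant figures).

Constant-volume legs do no work.
W(ii) = (326)(12.2 − 38.4) = -8541 J; W(iv) = (142)(38.4 − 12.2) = 3720 J.
W_net = -8541 + 3720 = -4821 J (the counter-clockwise enclosed area).

W_net ≈ -4820 J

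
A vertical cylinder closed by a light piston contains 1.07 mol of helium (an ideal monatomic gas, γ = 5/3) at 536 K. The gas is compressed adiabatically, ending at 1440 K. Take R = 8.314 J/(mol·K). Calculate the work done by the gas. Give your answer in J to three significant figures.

W ≈ -12100 J

Adiabatic ⇒ Q = 0, so W_by = −ΔU = nCᵥ(T₁ − T₂).
Cᵥ = 3R/2 = 12.47 J/(mol·K).
W = (1.07)(12.47)(536 − 1440) = -12063 J.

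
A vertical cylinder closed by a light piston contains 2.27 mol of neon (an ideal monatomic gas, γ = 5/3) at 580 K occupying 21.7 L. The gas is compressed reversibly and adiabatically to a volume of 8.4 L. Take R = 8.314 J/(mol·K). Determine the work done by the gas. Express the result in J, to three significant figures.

Adiabatic: TV^(γ−1) = const with γ = 5/3.
T₂ = T₁ (V₁/V₂)^(γ−1) = 580 × (21.7/8.4)^0.667 = 580 × 1.883 = 1092 K.
W_by = nCᵥ(T₁ − T₂) = (2.27)(12.47)(580 − 1092) = -14494 J.

W ≈ -14500 J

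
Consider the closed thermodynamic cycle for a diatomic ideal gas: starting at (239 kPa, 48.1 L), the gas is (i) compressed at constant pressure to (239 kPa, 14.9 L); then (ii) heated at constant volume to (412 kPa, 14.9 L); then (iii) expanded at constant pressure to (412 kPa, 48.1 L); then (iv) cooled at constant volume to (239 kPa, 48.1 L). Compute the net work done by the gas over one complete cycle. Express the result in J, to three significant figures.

Constant-volume legs do no work.
W(i) = (239)(14.9 − 48.1) = -7935 J; W(iii) = (412)(48.1 − 14.9) = 13678 J.
W_net = -7935 + 13678 = 5744 J (the clockwise enclosed area).

W_net ≈ 5740 J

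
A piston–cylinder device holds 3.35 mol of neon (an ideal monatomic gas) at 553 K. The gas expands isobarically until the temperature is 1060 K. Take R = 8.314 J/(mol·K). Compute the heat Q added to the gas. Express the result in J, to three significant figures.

Q ≈ 35300 J

Isobaric: W = nRΔT = (3.35)(8.314)(507) = 14121 J.
ΔU = nCᵥΔT with Cᵥ = 3R/2: ΔU = (3.35)(12.47)(507) = 21181 J.
Q = ΔU + W = 21181 + 14121 = 35302 J.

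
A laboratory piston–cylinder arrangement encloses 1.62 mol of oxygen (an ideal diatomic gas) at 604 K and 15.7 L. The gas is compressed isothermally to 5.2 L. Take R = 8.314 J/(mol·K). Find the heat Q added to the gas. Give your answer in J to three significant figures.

Q ≈ -8990 J

Isothermal ⇒ ΔU = 0, so Q = W = nRT ln(V₂/V₁).
Q = (1.62)(8.314)(604) ln(5.2/15.7) = 8135 × -1.105 = -8989 J.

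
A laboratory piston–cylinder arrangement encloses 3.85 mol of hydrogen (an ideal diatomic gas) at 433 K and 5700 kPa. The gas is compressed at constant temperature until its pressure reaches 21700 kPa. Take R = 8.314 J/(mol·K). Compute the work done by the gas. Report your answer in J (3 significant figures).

Isothermal process: W = nRT ln(V₂/V₁) = nRT ln(P₁/P₂).
W = (3.85)(8.314)(433) × ln(5700/21700)
  = 13860 × ln(0.2627) = 13860 × -1.337
W_by_gas = -18528 J.

W ≈ -18500 J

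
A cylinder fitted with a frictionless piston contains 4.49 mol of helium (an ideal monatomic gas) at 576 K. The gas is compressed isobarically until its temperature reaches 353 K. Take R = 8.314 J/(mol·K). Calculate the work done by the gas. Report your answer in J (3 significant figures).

W ≈ -8320 J

Isobaric: W = P ΔV = nR ΔT.
W = (4.49)(8.314)(353 − 576) = -8325 J.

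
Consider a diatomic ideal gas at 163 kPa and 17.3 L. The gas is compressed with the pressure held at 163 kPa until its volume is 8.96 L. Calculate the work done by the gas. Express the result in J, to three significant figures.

W ≈ -1360 J

Isobaric: W = P ΔV.
W = (163 kPa)(8.96 − 17.3 L) = (163)(-8.34) = -1359 J.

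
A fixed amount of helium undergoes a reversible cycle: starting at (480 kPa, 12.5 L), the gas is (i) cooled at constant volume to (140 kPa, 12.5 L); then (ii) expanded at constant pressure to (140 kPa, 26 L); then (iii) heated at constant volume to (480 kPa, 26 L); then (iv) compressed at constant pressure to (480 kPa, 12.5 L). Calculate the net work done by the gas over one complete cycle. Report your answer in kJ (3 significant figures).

W_net ≈ -4.59 kJ

Constant-volume legs do no work.
W(ii) = (140)(26 − 12.5) = 1890 J; W(iv) = (480)(12.5 − 26) = -6480 J.
W_net = 1890 − 6480 = -4590 J (the counter-clockwise enclosed area).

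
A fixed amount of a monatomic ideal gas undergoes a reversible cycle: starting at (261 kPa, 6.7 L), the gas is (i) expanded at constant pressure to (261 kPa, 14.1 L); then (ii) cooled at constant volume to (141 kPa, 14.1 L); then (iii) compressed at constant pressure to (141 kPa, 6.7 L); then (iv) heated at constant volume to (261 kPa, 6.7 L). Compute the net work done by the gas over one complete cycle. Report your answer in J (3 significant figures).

W_net ≈ 888 J

Constant-volume legs do no work.
W(i) = (261)(14.1 − 6.7) = 1931 J; W(iii) = (141)(6.7 − 14.1) = -1043 J.
W_net = 1931 − 1043 = 888 J (the clockwise enclosed area).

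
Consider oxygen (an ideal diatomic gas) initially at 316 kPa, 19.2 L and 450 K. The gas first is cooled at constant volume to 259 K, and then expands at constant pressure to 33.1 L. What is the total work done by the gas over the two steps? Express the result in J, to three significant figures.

Step 1 (isochoric): W = 0 (constant volume).
After step 1: P = 181.9 kPa (V unchanged).
Step 2 (isobaric): W = PΔV = (181.9 kPa)(33.1 − 19.2 L) = 2528 J.
W_total = 0 + 2528 = 2528 J.

W_total ≈ 2530 J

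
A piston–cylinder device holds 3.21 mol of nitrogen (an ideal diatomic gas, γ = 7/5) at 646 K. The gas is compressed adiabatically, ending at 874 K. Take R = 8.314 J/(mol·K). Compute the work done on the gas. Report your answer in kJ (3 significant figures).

W ≈ 15.2 kJ

Adiabatic ⇒ Q = 0, so W_by = −ΔU = nCᵥ(T₁ − T₂).
Cᵥ = 5R/2 = 20.79 J/(mol·K).
W = (3.21)(20.79)(646 − 874) = -15212 J.
Work on gas = −W_by = 15212 J.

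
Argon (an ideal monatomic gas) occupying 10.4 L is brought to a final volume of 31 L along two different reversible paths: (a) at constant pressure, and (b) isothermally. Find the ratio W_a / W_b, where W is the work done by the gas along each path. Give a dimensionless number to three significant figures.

Path (a) isobaric: W = P₁(V₂ − V₁) → W_a/(P₁V₁) = 1.981.
Path (b) isothermal: W = P₁V₁ ln(V₂/V₁) → W_b/(P₁V₁) = 1.092.
W_a / W_b = 1.981 / 1.092 = 1.814.

W_a / W_b ≈ 1.81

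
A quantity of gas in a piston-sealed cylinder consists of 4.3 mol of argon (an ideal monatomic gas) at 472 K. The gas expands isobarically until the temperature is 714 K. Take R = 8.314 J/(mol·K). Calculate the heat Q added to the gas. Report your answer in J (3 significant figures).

Q ≈ 21600 J

Isobaric: W = nRΔT = (4.3)(8.314)(242) = 8652 J.
ΔU = nCᵥΔT with Cᵥ = 3R/2: ΔU = (4.3)(12.47)(242) = 12977 J.
Q = ΔU + W = 12977 + 8652 = 21629 J.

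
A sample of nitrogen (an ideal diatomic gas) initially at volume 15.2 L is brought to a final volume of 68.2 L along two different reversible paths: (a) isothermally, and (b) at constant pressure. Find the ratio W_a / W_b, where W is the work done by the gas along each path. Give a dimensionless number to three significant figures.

W_a / W_b ≈ 0.431

Path (a) isothermal: W = P₁V₁ ln(V₂/V₁) → W_a/(P₁V₁) = 1.501.
Path (b) isobaric: W = P₁(V₂ − V₁) → W_b/(P₁V₁) = 3.487.
W_a / W_b = 1.501 / 3.487 = 0.4305.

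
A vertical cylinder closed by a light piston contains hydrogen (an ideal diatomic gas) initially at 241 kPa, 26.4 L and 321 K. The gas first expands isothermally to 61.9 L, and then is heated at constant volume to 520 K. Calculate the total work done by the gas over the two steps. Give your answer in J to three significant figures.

Step 1 (isothermal): W = P₁V₁ ln(V₂/V₁) = (6362) ln(61.9/26.4) = 5422 J.
Step 2 (isochoric): W = 0 (constant volume).
W_total = 5422 + 0 = 5422 J.

W_total ≈ 5420 J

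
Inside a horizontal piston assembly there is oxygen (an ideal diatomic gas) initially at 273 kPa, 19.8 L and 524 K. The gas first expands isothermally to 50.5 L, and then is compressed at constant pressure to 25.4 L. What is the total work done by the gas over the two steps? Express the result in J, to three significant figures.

W_total ≈ 2370 J

Step 1 (isothermal): W = P₁V₁ ln(V₂/V₁) = (5405) ln(50.5/19.8) = 5061 J.
After step 1: P = 107 kPa, V = 50.5 L, T = 524 K.
Step 2 (isobaric): W = PΔV = (107 kPa)(25.4 − 50.5 L) = -2687 J.
W_total = 5061 − 2687 = 2374 J.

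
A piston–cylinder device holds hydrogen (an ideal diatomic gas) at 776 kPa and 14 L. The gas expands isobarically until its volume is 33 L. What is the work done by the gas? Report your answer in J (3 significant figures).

W ≈ 14700 J

Isobaric: W = P ΔV.
W = (776 kPa)(33 − 14 L) = (776)(19) = 14744 J.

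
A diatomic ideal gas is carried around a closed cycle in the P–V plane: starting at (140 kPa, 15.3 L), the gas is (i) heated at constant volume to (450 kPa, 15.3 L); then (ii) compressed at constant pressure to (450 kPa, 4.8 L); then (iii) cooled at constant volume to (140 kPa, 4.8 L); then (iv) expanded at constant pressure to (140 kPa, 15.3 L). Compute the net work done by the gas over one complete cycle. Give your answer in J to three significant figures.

W_net ≈ -3260 J

Constant-volume legs do no work.
W(ii) = (450)(4.8 − 15.3) = -4725 J; W(iv) = (140)(15.3 − 4.8) = 1470 J.
W_net = -4725 + 1470 = -3255 J (the counter-clockwise enclosed area).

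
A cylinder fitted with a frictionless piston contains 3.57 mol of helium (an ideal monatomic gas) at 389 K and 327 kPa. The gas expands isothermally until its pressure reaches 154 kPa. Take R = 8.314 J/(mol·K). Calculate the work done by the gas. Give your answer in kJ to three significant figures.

W ≈ 8.69 kJ

Isothermal process: W = nRT ln(V₂/V₁) = nRT ln(P₁/P₂).
W = (3.57)(8.314)(389) × ln(327/154)
  = 11546 × ln(2.123) = 11546 × 0.753
W_by_gas = 8694 J.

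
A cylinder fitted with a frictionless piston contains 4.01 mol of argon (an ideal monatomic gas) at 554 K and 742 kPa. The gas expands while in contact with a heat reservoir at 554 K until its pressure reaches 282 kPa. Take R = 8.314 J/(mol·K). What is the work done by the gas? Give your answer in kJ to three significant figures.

Isothermal process: W = nRT ln(V₂/V₁) = nRT ln(P₁/P₂).
W = (4.01)(8.314)(554) × ln(742/282)
  = 18470 × ln(2.631) = 18470 × 0.9674
W_by_gas = 17869 J.

W ≈ 17.9 kJ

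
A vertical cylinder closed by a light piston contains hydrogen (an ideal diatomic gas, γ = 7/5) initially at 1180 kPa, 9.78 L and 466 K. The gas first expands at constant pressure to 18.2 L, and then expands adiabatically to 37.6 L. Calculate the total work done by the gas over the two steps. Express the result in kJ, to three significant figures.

Step 1 (isobaric): W = PΔV = (1180 kPa)(18.2 − 9.78 L) = 9936 J.
After step 1: P = 1180 kPa, V = 18.2 L, T = 867.2 K.
Step 2 (adiabatic): W = (P₁V₁ − P₂V₂)/(γ−1) = (21476 − 16066)/0.4 = 13525 J.
W_total = 9936 + 13525 = 23461 J.

W_total ≈ 23.5 kJ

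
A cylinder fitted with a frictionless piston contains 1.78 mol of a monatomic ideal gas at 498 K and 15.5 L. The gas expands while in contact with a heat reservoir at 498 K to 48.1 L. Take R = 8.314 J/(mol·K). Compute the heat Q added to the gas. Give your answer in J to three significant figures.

Q ≈ 8350 J

Isothermal ⇒ ΔU = 0, so Q = W = nRT ln(V₂/V₁).
Q = (1.78)(8.314)(498) ln(48.1/15.5) = 7370 × 1.132 = 8346 J.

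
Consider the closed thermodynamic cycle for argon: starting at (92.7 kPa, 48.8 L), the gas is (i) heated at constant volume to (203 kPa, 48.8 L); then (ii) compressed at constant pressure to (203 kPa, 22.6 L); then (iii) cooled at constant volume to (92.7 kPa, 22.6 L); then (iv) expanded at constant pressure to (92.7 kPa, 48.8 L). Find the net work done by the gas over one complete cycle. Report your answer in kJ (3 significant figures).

W_net ≈ -2.89 kJ

Constant-volume legs do no work.
W(ii) = (203)(22.6 − 48.8) = -5319 J; W(iv) = (92.7)(48.8 − 22.6) = 2429 J.
W_net = -5319 + 2429 = -2890 J (the counter-clockwise enclosed area).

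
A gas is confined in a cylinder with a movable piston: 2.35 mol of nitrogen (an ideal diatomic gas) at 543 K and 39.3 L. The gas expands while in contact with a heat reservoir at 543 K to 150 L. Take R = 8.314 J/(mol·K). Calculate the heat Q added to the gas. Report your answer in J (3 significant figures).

Isothermal ⇒ ΔU = 0, so Q = W = nRT ln(V₂/V₁).
Q = (2.35)(8.314)(543) ln(150/39.3) = 10609 × 1.339 = 14210 J.

Q ≈ 14200 J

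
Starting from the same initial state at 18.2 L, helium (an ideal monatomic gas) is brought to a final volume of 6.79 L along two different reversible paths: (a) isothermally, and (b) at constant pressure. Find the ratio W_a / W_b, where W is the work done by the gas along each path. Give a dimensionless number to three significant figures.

W_a / W_b ≈ 1.57

Path (a) isothermal: W = P₁V₁ ln(V₂/V₁) → W_a/(P₁V₁) = -0.986.
Path (b) isobaric: W = P₁(V₂ − V₁) → W_b/(P₁V₁) = -0.6269.
W_a / W_b = -0.986 / -0.6269 = 1.573.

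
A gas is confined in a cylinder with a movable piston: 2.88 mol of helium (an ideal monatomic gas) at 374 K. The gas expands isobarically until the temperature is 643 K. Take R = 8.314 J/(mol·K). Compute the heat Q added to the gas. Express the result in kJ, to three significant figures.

Q ≈ 16.1 kJ

Isobaric: W = nRΔT = (2.88)(8.314)(269) = 6441 J.
ΔU = nCᵥΔT with Cᵥ = 3R/2: ΔU = (2.88)(12.47)(269) = 9662 J.
Q = ΔU + W = 9662 + 6441 = 16103 J.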